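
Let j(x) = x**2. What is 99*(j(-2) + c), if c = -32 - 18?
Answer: -4554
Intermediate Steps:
c = -50
99*(j(-2) + c) = 99*((-2)**2 - 50) = 99*(4 - 50) = 99*(-46) = -4554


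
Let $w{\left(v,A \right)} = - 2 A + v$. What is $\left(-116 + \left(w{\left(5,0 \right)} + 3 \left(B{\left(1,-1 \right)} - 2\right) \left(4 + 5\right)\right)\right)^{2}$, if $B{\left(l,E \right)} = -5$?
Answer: $90000$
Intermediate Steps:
$w{\left(v,A \right)} = v - 2 A$
$\left(-116 + \left(w{\left(5,0 \right)} + 3 \left(B{\left(1,-1 \right)} - 2\right) \left(4 + 5\right)\right)\right)^{2} = \left(-116 + \left(\left(5 - 0\right) + 3 \left(-5 - 2\right) \left(4 + 5\right)\right)\right)^{2} = \left(-116 + \left(\left(5 + 0\right) + 3 \left(\left(-7\right) 9\right)\right)\right)^{2} = \left(-116 + \left(5 + 3 \left(-63\right)\right)\right)^{2} = \left(-116 + \left(5 - 189\right)\right)^{2} = \left(-116 - 184\right)^{2} = \left(-300\right)^{2} = 90000$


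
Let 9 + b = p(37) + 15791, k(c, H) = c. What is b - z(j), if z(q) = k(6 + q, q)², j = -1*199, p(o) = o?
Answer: -21430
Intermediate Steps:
j = -199
b = 15819 (b = -9 + (37 + 15791) = -9 + 15828 = 15819)
z(q) = (6 + q)²
b - z(j) = 15819 - (6 - 199)² = 15819 - 1*(-193)² = 15819 - 1*37249 = 15819 - 37249 = -21430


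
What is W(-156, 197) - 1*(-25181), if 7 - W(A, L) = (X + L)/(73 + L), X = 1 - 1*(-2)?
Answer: 680056/27 ≈ 25187.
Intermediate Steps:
X = 3 (X = 1 + 2 = 3)
W(A, L) = 7 - (3 + L)/(73 + L)
W(-156, 197) - 1*(-25181) = 2*(254 + 3*197)/(73 + 197) - 1*(-25181) = 2*(254 + 591)/270 + 25181 = 2*(1/270)*845 + 25181 = 169/27 + 25181 = 680056/27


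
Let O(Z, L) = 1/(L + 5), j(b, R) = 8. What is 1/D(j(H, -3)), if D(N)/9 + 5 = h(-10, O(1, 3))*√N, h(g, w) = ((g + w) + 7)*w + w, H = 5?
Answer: -512/22635 + 16*√2/7545 ≈ -0.019621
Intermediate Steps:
O(Z, L) = 1/(5 + L)
h(g, w) = w + w*(7 + g + w) (h(g, w) = (7 + g + w)*w + w = w*(7 + g + w) + w = w + w*(7 + g + w))
D(N) = -45 - 135*√N/64 (D(N) = -45 + 9*(((8 - 10 + 1/(5 + 3))/(5 + 3))*√N) = -45 + 9*(((8 - 10 + 1/8)/8)*√N) = -45 + 9*(((8 - 10 + ⅛)/8)*√N) = -45 + 9*(((⅛)*(-15/8))*√N) = -45 + 9*(-15*√N/64) = -45 - 135*√N/64)
1/D(j(H, -3)) = 1/(-45 - 135*√2/32)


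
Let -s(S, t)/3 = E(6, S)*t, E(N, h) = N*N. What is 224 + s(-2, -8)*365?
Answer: 315584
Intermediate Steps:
E(N, h) = N**2
s(S, t) = -108*t (s(S, t) = -3*6**2*t = -108*t)
224 + s(-2, -8)*365 = 224 - 108*(-8)*365 = 224 + 864*365 = 224 + 315360 = 315584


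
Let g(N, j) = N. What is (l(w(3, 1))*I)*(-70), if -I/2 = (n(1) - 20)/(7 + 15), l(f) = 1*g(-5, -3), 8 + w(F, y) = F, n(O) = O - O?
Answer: 7000/11 ≈ 636.36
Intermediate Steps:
n(O) = 0
w(F, y) = -8 + F
l(f) = -5 (l(f) = 1*(-5) = -5)
I = 20/11 (I = -2*(0 - 20)/(7 + 15) = -(-40)/22 = -2*(-10/11) = 20/11 ≈ 1.8182)
(l(w(3, 1))*I)*(-70) = -5*20/11*(-70) = -100/11*(-70) = 7000/11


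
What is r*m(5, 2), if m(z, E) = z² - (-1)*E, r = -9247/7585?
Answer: -249669/7585 ≈ -32.916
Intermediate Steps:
r = -9247/7585 (r = -9247*1/7585 = -9247/7585 ≈ -1.2191)
m(z, E) = E + z² (m(z, E) = z² + E = E + z²)
r*m(5, 2) = -9247*(2 + 5²)/7585 = -9247*(2 + 25)/7585 = -9247/7585*27 = -249669/7585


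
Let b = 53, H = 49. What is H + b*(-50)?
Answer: -2601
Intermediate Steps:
H + b*(-50) = 49 + 53*(-50) = 49 - 2650 = -2601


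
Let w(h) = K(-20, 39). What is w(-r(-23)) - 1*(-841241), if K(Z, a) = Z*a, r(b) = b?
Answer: 840461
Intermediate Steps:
w(h) = -780 (w(h) = -20*39 = -780)
w(-r(-23)) - 1*(-841241) = -780 - 1*(-841241) = -780 + 841241 = 840461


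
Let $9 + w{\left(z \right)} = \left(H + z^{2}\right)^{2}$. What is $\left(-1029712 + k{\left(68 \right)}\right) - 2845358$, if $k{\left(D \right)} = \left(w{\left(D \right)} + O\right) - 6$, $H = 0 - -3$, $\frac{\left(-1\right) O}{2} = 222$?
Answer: $17533600$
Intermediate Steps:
$O = -444$ ($O = \left(-2\right) 222 = -444$)
$H = 3$ ($H = 0 + 3 = 3$)
$w{\left(z \right)} = -9 + \left(3 + z^{2}\right)^{2}$
$k{\left(D \right)} = -459 + \left(3 + D^{2}\right)^{2}$ ($k{\left(D \right)} = \left(\left(-9 + \left(3 + D^{2}\right)^{2}\right) - 444\right) - 6 = \left(-453 + \left(3 + D^{2}\right)^{2}\right) - 6 = -459 + \left(3 + D^{2}\right)^{2}$)
$\left(-1029712 + k{\left(68 \right)}\right) - 2845358 = \left(-1029712 - \left(459 - \left(3 + 68^{2}\right)^{2}\right)\right) - 2845358 = \left(-1029712 - \left(459 - \left(3 + 4624\right)^{2}\right)\right) - 2845358 = \left(-1029712 - \left(459 - 4627^{2}\right)\right) - 2845358 = \left(-1029712 + \left(-459 + 21409129\right)\right) - 2845358 = \left(-1029712 + 21408670\right) - 2845358 = 20378958 - 2845358 = 17533600$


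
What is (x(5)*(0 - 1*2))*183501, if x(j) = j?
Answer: -1835010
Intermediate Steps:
(x(5)*(0 - 1*2))*183501 = (5*(0 - 1*2))*183501 = (5*(0 - 2))*183501 = (5*(-2))*183501 = -10*183501 = -1835010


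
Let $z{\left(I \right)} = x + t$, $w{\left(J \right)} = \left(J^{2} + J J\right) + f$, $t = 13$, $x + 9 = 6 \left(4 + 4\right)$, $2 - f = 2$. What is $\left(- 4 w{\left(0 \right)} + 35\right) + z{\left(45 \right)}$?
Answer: $87$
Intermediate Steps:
$f = 0$ ($f = 2 - 2 = 0$)
$x = 39$ ($x = -9 + 6 \left(4 + 4\right) = -9 + 6 \cdot 8 = -9 + 48 = 39$)
$w{\left(J \right)} = 2 J^{2}$ ($w{\left(J \right)} = \left(J^{2} + J J\right) + 0 = \left(J^{2} + J^{2}\right) + 0 = 2 J^{2} + 0 = 2 J^{2}$)
$z{\left(I \right)} = 52$ ($z{\left(I \right)} = 39 + 13 = 52$)
$\left(- 4 w{\left(0 \right)} + 35\right) + z{\left(45 \right)} = \left(- 4 \cdot 2 \cdot 0^{2} + 35\right) + 52 = \left(- 4 \cdot 2 \cdot 0 + 35\right) + 52 = \left(\left(-4\right) 0 + 35\right) + 52 = \left(0 + 35\right) + 52 = 35 + 52 = 87$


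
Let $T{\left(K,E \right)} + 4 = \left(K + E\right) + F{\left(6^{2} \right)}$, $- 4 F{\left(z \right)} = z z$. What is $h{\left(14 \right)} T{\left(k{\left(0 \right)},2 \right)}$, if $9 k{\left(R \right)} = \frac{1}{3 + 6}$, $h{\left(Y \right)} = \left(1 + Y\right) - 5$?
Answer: $- \frac{264050}{81} \approx -3259.9$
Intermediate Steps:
$h{\left(Y \right)} = -4 + Y$
$F{\left(z \right)} = - \frac{z^{2}}{4}$ ($F{\left(z \right)} = - \frac{z z}{4} = - \frac{z^{2}}{4}$)
$k{\left(R \right)} = \frac{1}{81}$ ($k{\left(R \right)} = \frac{1}{9 \left(3 + 6\right)} = \frac{1}{9 \cdot 9} = \frac{1}{9} \cdot \frac{1}{9} = \frac{1}{81}$)
$T{\left(K,E \right)} = -328 + E + K$ ($T{\left(K,E \right)} = -4 - \left(324 - E - K\right) = -4 + \left(-324 + E + K\right) = -328 + E + K$)
$h{\left(14 \right)} T{\left(k{\left(0 \right)},2 \right)} = \left(-4 + 14\right) \left(-328 + 2 + \frac{1}{81}\right) = 10 \left(- \frac{26405}{81}\right) = - \frac{264050}{81}$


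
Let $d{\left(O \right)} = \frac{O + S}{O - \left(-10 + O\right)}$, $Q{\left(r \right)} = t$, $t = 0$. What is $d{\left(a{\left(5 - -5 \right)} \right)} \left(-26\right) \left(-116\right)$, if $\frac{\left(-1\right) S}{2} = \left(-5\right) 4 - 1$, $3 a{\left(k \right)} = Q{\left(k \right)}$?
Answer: $\frac{63336}{5} \approx 12667.0$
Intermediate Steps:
$Q{\left(r \right)} = 0$
$a{\left(k \right)} = 0$ ($a{\left(k \right)} = \frac{1}{3} \cdot 0 = 0$)
$S = 42$ ($S = - 2 \left(\left(-5\right) 4 - 1\right) = - 2 \left(-20 - 1\right) = \left(-2\right) \left(-21\right) = 42$)
$d{\left(O \right)} = \frac{21}{5} + \frac{O}{10}$ ($d{\left(O \right)} = \frac{O + 42}{O - \left(-10 + O\right)} = \frac{42 + O}{10} = \left(42 + O\right) \frac{1}{10} = \frac{21}{5} + \frac{O}{10}$)
$d{\left(a{\left(5 - -5 \right)} \right)} \left(-26\right) \left(-116\right) = \left(\frac{21}{5} + \frac{1}{10} \cdot 0\right) \left(-26\right) \left(-116\right) = \left(\frac{21}{5} + 0\right) \left(-26\right) \left(-116\right) = \frac{21}{5} \left(-26\right) \left(-116\right) = \left(- \frac{546}{5}\right) \left(-116\right) = \frac{63336}{5}$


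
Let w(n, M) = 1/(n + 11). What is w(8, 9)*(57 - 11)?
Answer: 46/19 ≈ 2.4211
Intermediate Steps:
w(n, M) = 1/(11 + n)
w(8, 9)*(57 - 11) = (57 - 11)/(11 + 8) = 46/19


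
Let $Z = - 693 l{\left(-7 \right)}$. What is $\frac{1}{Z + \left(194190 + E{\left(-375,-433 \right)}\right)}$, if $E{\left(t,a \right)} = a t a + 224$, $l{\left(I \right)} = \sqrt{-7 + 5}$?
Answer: $\frac{i}{- 70113961 i + 693 \sqrt{2}} \approx -1.4262 \cdot 10^{-8} + 1.9936 \cdot 10^{-13} i$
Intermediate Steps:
$l{\left(I \right)} = i \sqrt{2}$ ($l{\left(I \right)} = \sqrt{-2} = i \sqrt{2}$)
$E{\left(t,a \right)} = 224 + t a^{2}$ ($E{\left(t,a \right)} = t a^{2} + 224 = 224 + t a^{2}$)
$Z = - 693 i \sqrt{2} \approx - 980.05 i$
$\frac{1}{Z + \left(194190 + E{\left(-375,-433 \right)}\right)} = \frac{1}{- 693 i \sqrt{2} + \left(194190 + \left(224 - 375 \left(-433\right)^{2}\right)\right)} = \frac{1}{- 693 i \sqrt{2} + \left(194190 + \left(224 - 70308375\right)\right)} = \frac{1}{- 693 i \sqrt{2} + \left(194190 - 70308151\right)} = \frac{1}{- 693 i \sqrt{2} - 70113961} = \frac{1}{-70113961 - 693 i \sqrt{2}}$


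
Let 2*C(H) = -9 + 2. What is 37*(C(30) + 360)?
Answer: 26381/2 ≈ 13191.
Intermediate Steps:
C(H) = -7/2 (C(H) = (-9 + 2)/2 = (½)*(-7) = -7/2)
37*(C(30) + 360) = 37*(-7/2 + 360) = 37*(713/2) = 26381/2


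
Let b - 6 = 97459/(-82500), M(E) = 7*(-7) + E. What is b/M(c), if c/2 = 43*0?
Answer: -397541/4042500 ≈ -0.098340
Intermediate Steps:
c = 0 (c = 2*(43*0) = 2*0 = 0)
M(E) = -49 + E
b = 397541/82500 (b = 6 + 97459/(-82500) = 6 + 97459*(-1/82500) = 6 - 97459/82500 = 397541/82500 ≈ 4.8187)
b/M(c) = 397541/(82500*(-49 + 0)) = (397541/82500)/(-49) = (397541/82500)*(-1/49) = -397541/4042500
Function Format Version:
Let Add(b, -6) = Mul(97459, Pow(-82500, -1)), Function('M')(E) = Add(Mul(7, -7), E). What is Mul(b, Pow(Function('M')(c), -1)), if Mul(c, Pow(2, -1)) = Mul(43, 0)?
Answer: Rational(-397541, 4042500) ≈ -0.098340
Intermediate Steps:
c = 0 (c = Mul(2, Mul(43, 0)) = Mul(2, 0) = 0)
Function('M')(E) = Add(-49, E)
b = Rational(397541, 82500) (b = Add(6, Mul(97459, Pow(-82500, -1))) = Add(6, Mul(97459, Rational(-1, 82500))) = Add(6, Rational(-97459, 82500)) = Rational(397541, 82500) ≈ 4.8187)
Mul(b, Pow(Function('M')(c), -1)) = Mul(Rational(397541, 82500), Pow(Add(-49, 0), -1)) = Mul(Rational(397541, 82500), Pow(-49, -1)) = Mul(Rational(397541, 82500), Rational(-1, 49)) = Rational(-397541, 4042500)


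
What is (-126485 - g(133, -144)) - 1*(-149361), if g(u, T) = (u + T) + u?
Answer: 22754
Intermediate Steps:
g(u, T) = T + 2*u (g(u, T) = (T + u) + u = T + 2*u)
(-126485 - g(133, -144)) - 1*(-149361) = (-126485 - (-144 + 2*133)) - 1*(-149361) = (-126485 - (-144 + 266)) + 149361 = (-126485 - 1*122) + 149361 = (-126485 - 122) + 149361 = -126607 + 149361 = 22754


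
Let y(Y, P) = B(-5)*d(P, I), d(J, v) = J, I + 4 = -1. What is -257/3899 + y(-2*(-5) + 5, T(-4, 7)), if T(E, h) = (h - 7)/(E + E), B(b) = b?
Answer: -257/3899 ≈ -0.065914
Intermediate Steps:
I = -5 (I = -4 - 1 = -5)
T(E, h) = (-7 + h)/(2*E) (T(E, h) = (-7 + h)/((2*E)) = (-7 + h)*(1/(2*E)) = (-7 + h)/(2*E))
y(Y, P) = -5*P
-257/3899 + y(-2*(-5) + 5, T(-4, 7)) = -257/3899 - 5*(-7 + 7)/(2*(-4)) = -257*1/3899 - 5*(-1)*0/(2*4) = -257/3899 - 5*0 = -257/3899 + 0 = -257/3899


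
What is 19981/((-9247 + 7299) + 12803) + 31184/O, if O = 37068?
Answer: 20753039/7737945 ≈ 2.6820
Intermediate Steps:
19981/((-9247 + 7299) + 12803) + 31184/O = 19981/((-9247 + 7299) + 12803) + 31184/37068 = 19981/(-1948 + 12803) + 31184*(1/37068) = 19981/10855 + 7796/9267 = 19981*(1/10855) + 7796/9267 = 1537/835 + 7796/9267 = 20753039/7737945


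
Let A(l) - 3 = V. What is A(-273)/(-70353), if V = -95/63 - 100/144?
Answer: -67/5909652 ≈ -1.1337e-5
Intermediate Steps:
V = -185/84 (V = -95*1/63 - 100*1/144 = -95/63 - 25/36 = -185/84 ≈ -2.2024)
A(l) = 67/84 (A(l) = 3 - 185/84 = 67/84)
A(-273)/(-70353) = (67/84)/(-70353) = (67/84)*(-1/70353) = -67/5909652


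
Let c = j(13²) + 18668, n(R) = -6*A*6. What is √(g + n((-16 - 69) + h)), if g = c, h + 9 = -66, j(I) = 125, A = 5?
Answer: √18613 ≈ 136.43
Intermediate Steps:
h = -75 (h = -9 - 66 = -75)
n(R) = -180 (n(R) = -6*5*6 = -30*6 = -180)
c = 18793 (c = 125 + 18668 = 18793)
g = 18793
√(g + n((-16 - 69) + h)) = √(18793 - 180) = √18613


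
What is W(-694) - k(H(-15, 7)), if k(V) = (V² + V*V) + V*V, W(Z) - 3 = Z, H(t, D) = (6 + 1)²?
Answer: -7894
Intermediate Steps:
H(t, D) = 49 (H(t, D) = 7² = 49)
W(Z) = 3 + Z
k(V) = 3*V² (k(V) = (V² + V²) + V² = 2*V² + V² = 3*V²)
W(-694) - k(H(-15, 7)) = (3 - 694) - 3*49² = -691 - 3*2401 = -691 - 1*7203 = -691 - 7203 = -7894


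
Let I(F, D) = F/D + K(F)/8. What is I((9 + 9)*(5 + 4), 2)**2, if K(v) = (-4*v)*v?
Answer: 170067681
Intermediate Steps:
K(v) = -4*v**2
I(F, D) = -F**2/2 + F/D (I(F, D) = F/D - 4*F**2/8 = F/D - 4*F**2*(1/8) = F/D - F**2/2 = -F**2/2 + F/D)
I((9 + 9)*(5 + 4), 2)**2 = (-(5 + 4)**2*(9 + 9)**2/2 + ((9 + 9)*(5 + 4))/2)**2 = (-(18*9)**2/2 + (18*9)*(1/2))**2 = (-1/2*162**2 + 162*(1/2))**2 = (-1/2*26244 + 81)**2 = (-13122 + 81)**2 = (-13041)**2 = 170067681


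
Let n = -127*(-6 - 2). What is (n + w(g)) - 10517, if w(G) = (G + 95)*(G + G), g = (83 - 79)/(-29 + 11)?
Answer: -772993/81 ≈ -9543.1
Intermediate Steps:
g = -2/9 (g = 4/(-18) = 4*(-1/18) = -2/9 ≈ -0.22222)
w(G) = 2*G*(95 + G) (w(G) = (95 + G)*(2*G) = 2*G*(95 + G))
n = 1016 (n = -127*(-8) = 1016)
(n + w(g)) - 10517 = (1016 + 2*(-2/9)*(95 - 2/9)) - 10517 = (1016 + 2*(-2/9)*(853/9)) - 10517 = (1016 - 3412/81) - 10517 = 78884/81 - 10517 = -772993/81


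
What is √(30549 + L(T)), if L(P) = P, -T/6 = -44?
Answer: √30813 ≈ 175.54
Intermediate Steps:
T = 264 (T = -6*(-44) = 264)
√(30549 + L(T)) = √(30549 + 264) = √30813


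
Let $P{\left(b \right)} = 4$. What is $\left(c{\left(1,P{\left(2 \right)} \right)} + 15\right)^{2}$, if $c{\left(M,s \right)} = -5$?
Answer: $100$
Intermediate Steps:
$\left(c{\left(1,P{\left(2 \right)} \right)} + 15\right)^{2} = \left(-5 + 15\right)^{2} = 10^{2} = 100$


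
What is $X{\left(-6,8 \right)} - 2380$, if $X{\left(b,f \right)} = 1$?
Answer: $-2379$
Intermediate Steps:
$X{\left(-6,8 \right)} - 2380 = 1 - 2380 = -2379$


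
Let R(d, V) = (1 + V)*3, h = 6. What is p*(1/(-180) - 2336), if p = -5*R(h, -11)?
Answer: -2102405/6 ≈ -3.5040e+5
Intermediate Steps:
R(d, V) = 3 + 3*V
p = 150 (p = -5*(3 + 3*(-11)) = -5*(3 - 33) = -5*(-30) = 150)
p*(1/(-180) - 2336) = 150*(1/(-180) - 2336) = 150*(-1/180 - 2336) = 150*(-420481/180) = -2102405/6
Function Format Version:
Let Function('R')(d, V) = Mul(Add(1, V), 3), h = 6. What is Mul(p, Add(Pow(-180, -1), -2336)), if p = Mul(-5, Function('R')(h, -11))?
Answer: Rational(-2102405, 6) ≈ -3.5040e+5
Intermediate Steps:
Function('R')(d, V) = Add(3, Mul(3, V))
p = 150 (p = Mul(-5, Add(3, Mul(3, -11))) = Mul(-5, Add(3, -33)) = Mul(-5, -30) = 150)
Mul(p, Add(Pow(-180, -1), -2336)) = Mul(150, Add(Pow(-180, -1), -2336)) = Mul(150, Add(Rational(-1, 180), -2336)) = Mul(150, Rational(-420481, 180)) = Rational(-2102405, 6)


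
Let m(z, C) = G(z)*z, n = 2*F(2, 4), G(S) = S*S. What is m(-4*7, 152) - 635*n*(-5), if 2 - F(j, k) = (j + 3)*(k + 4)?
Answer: -263252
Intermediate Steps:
F(j, k) = 2 - (3 + j)*(4 + k) (F(j, k) = 2 - (j + 3)*(k + 4) = 2 - (3 + j)*(4 + k))
G(S) = S²
n = -76 (n = 2*(-10 - 4*2 - 3*4 - 1*2*4) = 2*(-10 - 8 - 12 - 8) = 2*(-38) = -76)
m(z, C) = z³ (m(z, C) = z²*z = z³)
m(-4*7, 152) - 635*n*(-5) = (-4*7)³ - (-48260)*(-5) = (-28)³ - 635*380 = -21952 - 241300 = -263252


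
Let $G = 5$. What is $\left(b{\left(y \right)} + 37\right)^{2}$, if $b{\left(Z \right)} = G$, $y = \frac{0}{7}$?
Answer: $1764$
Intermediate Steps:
$y = 0$ ($y = 0 \cdot \frac{1}{7} = 0$)
$b{\left(Z \right)} = 5$
$\left(b{\left(y \right)} + 37\right)^{2} = \left(5 + 37\right)^{2} = 42^{2} = 1764$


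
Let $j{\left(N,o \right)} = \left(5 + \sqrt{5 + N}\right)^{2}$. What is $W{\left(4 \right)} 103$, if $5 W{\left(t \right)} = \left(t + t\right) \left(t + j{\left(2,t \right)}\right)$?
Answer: $\frac{29664}{5} + 1648 \sqrt{7} \approx 10293.0$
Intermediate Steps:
$W{\left(t \right)} = \frac{2 t \left(t + \left(5 + \sqrt{7}\right)^{2}\right)}{5}$ ($W{\left(t \right)} = \frac{\left(t + t\right) \left(t + \left(5 + \sqrt{5 + 2}\right)^{2}\right)}{5} = \frac{2 t \left(t + \left(5 + \sqrt{7}\right)^{2}\right)}{5}$)
$W{\left(4 \right)} 103 = \frac{2}{5} \cdot 4 \left(4 + \left(5 + \sqrt{7}\right)^{2}\right) 103 = \left(\frac{32}{5} + \frac{8 \left(5 + \sqrt{7}\right)^{2}}{5}\right) 103 = \frac{3296}{5} + \frac{824 \left(5 + \sqrt{7}\right)^{2}}{5}$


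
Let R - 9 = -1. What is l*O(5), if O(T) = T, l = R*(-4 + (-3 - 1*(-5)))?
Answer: -80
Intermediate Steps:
R = 8 (R = 9 - 1 = 8)
l = -16 (l = 8*(-4 + (-3 - 1*(-5))) = 8*(-4 + (-3 + 5)) = 8*(-4 + 2) = 8*(-2) = -16)
l*O(5) = -16*5 = -80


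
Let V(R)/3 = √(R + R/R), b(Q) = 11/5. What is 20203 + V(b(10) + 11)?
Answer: 20203 + 3*√355/5 ≈ 20214.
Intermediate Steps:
b(Q) = 11/5 (b(Q) = 11*(⅕) = 11/5)
V(R) = 3*√(1 + R) (V(R) = 3*√(R + R/R) = 3*√(R + 1) = 3*√(1 + R))
20203 + V(b(10) + 11) = 20203 + 3*√(1 + (11/5 + 11)) = 20203 + 3*√(1 + 66/5) = 20203 + 3*√(71/5) = 20203 + 3*(√355/5) = 20203 + 3*√355/5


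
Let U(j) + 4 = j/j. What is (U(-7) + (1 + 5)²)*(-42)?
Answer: -1386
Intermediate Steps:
U(j) = -3 (U(j) = -4 + j/j = -4 + 1 = -3)
(U(-7) + (1 + 5)²)*(-42) = (-3 + (1 + 5)²)*(-42) = (-3 + 6²)*(-42) = (-3 + 36)*(-42) = 33*(-42) = -1386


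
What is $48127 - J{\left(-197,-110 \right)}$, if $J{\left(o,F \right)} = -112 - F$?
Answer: $48129$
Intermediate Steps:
$48127 - J{\left(-197,-110 \right)} = 48127 - \left(-112 - -110\right) = 48127 - \left(-112 + 110\right) = 48127 - -2 = 48127 + 2 = 48129$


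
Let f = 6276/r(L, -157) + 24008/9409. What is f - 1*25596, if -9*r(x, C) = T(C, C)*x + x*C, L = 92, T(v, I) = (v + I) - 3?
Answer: -875054731141/34192306 ≈ -25592.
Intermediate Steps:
T(v, I) = -3 + I + v (T(v, I) = (I + v) - 3 = -3 + I + v)
r(x, C) = -C*x/9 - x*(-3 + 2*C)/9 (r(x, C) = -((-3 + C + C)*x + x*C)/9 = -((-3 + 2*C)*x + C*x)/9 = -(x*(-3 + 2*C) + C*x)/9 = -(C*x + x*(-3 + 2*C))/9 = -C*x/9 - x*(-3 + 2*C)/9)
f = 131533235/34192306 (f = 6276/(((1/3)*92*(1 - 1*(-157)))) + 24008/9409 = 6276/(((1/3)*92*(1 + 157))) + 24008*(1/9409) = 6276/(((1/3)*92*158)) + 24008/9409 = 6276/(14536/3) + 24008/9409 = 6276*(3/14536) + 24008/9409 = 4707/3634 + 24008/9409 = 131533235/34192306 ≈ 3.8469)
f - 1*25596 = 131533235/34192306 - 1*25596 = 131533235/34192306 - 25596 = -875054731141/34192306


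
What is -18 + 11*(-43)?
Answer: -491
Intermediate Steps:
-18 + 11*(-43) = -18 - 473 = -491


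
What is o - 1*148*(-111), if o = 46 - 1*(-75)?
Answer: 16549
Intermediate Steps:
o = 121 (o = 46 + 75 = 121)
o - 1*148*(-111) = 121 - 1*148*(-111) = 121 - 148*(-111) = 121 + 16428 = 16549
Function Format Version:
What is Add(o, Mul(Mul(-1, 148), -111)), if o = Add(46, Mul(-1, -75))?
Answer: 16549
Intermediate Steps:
o = 121 (o = Add(46, 75) = 121)
Add(o, Mul(Mul(-1, 148), -111)) = Add(121, Mul(Mul(-1, 148), -111)) = Add(121, Mul(-148, -111)) = Add(121, 16428) = 16549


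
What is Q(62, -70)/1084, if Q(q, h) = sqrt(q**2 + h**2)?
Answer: sqrt(2186)/542 ≈ 0.086263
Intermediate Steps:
Q(q, h) = sqrt(h**2 + q**2)
Q(62, -70)/1084 = sqrt((-70)**2 + 62**2)/1084 = sqrt(4900 + 3844)*(1/1084) = sqrt(8744)*(1/1084) = (2*sqrt(2186))*(1/1084) = sqrt(2186)/542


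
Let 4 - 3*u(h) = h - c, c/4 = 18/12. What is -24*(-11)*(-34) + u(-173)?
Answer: -8915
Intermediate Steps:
c = 6 (c = 4*(18/12) = 4*(18*(1/12)) = 4*(3/2) = 6)
u(h) = 10/3 - h/3 (u(h) = 4/3 - (h - 1*6)/3 = 4/3 - (h - 6)/3 = 4/3 - (-6 + h)/3 = 4/3 + (2 - h/3) = 10/3 - h/3)
-24*(-11)*(-34) + u(-173) = -24*(-11)*(-34) + (10/3 - 1/3*(-173)) = 264*(-34) + (10/3 + 173/3) = -8976 + 61 = -8915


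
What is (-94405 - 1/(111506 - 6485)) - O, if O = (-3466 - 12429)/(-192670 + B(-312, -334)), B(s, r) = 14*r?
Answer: -652196689195957/6908491422 ≈ -94405.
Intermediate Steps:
O = 15895/197346 (O = (-3466 - 12429)/(-192670 + 14*(-334)) = -15895/(-192670 - 4676) = -15895/(-197346) = -15895*(-1/197346) = 15895/197346 ≈ 0.080544)
(-94405 - 1/(111506 - 6485)) - O = (-94405 - 1/(111506 - 6485)) - 1*15895/197346 = (-94405 - 1/105021) - 15895/197346 = -9914507506/105021 - 15895/197346 = -652196689195957/6908491422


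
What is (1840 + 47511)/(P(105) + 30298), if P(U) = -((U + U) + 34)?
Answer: 49351/30054 ≈ 1.6421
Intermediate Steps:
P(U) = -34 - 2*U (P(U) = -(2*U + 34) = -(34 + 2*U) = -34 - 2*U)
(1840 + 47511)/(P(105) + 30298) = (1840 + 47511)/((-34 - 2*105) + 30298) = 49351/((-34 - 210) + 30298) = 49351/(-244 + 30298) = 49351/30054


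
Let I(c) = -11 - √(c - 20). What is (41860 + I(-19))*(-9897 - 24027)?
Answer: -1419685476 + 33924*I*√39 ≈ -1.4197e+9 + 2.1186e+5*I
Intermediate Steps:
I(c) = -11 - √(-20 + c)
(41860 + I(-19))*(-9897 - 24027) = (41860 + (-11 - √(-20 - 19)))*(-9897 - 24027) = (41860 + (-11 - √(-39)))*(-33924) = (41860 + (-11 - I*√39))*(-33924) = (41849 - I*√39)*(-33924) = -1419685476 + 33924*I*√39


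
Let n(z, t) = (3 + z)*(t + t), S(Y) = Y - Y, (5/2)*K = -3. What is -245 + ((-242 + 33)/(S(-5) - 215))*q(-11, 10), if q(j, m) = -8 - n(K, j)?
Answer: -230353/1075 ≈ -214.28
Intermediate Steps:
K = -6/5 (K = (⅖)*(-3) = -6/5 ≈ -1.2000)
S(Y) = 0
n(z, t) = 2*t*(3 + z) (n(z, t) = (3 + z)*(2*t) = 2*t*(3 + z))
q(j, m) = -8 - 18*j/5 (q(j, m) = -8 - 2*j*(3 - 6/5) = -8 - 2*j*9/5 = -8 - 18*j/5)
-245 + ((-242 + 33)/(S(-5) - 215))*q(-11, 10) = -245 + ((-242 + 33)/(0 - 215))*(-8 - 18/5*(-11)) = -245 + (-209/(-215))*(-8 + 198/5) = -245 - 209*(-1/215)*(158/5) = -245 + (209/215)*(158/5) = -245 + 33022/1075 = -230353/1075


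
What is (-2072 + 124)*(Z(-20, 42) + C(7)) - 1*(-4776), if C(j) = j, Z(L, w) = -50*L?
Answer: -1956860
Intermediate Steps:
(-2072 + 124)*(Z(-20, 42) + C(7)) - 1*(-4776) = (-2072 + 124)*(-50*(-20) + 7) - 1*(-4776) = -1948*(1000 + 7) + 4776 = -1948*1007 + 4776 = -1961636 + 4776 = -1956860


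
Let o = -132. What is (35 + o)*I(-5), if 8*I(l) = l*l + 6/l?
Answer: -11543/40 ≈ -288.58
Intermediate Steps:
I(l) = l²/8 + 3/(4*l) (I(l) = (l*l + 6/l)/8 = (l² + 6/l)/8 = l²/8 + 3/(4*l))
(35 + o)*I(-5) = (35 - 132)*((⅛)*(6 + (-5)³)/(-5)) = -97*(-1)*(6 - 125)/(8*5) = -97*(-1)*(-119)/(8*5) = -97*119/40 = -11543/40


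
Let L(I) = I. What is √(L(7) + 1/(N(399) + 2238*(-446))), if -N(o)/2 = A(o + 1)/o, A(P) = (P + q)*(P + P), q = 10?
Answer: √278485885366672795/199458526 ≈ 2.6458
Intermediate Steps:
A(P) = 2*P*(10 + P) (A(P) = (P + 10)*(P + P) = (10 + P)*(2*P) = 2*P*(10 + P))
N(o) = -4*(1 + o)*(11 + o)/o (N(o) = -2*2*(o + 1)*(10 + (o + 1))/o = -2*2*(1 + o)*(10 + (1 + o))/o = -2*2*(1 + o)*(11 + o)/o = -4*(1 + o)*(11 + o)/o)
√(L(7) + 1/(N(399) + 2238*(-446))) = √(7 + 1/((-48 - 44/399 - 4*399) + 2238*(-446))) = √(7 + 1/((-48 - 44*1/399 - 1596) - 998148)) = √(7 + 1/((-48 - 44/399 - 1596) - 998148)) = √(7 + 1/(-656000/399 - 998148)) = √(7 + 1/(-398917052/399)) = √(7 - 399/398917052) = √(2792418965/398917052) = √278485885366672795/199458526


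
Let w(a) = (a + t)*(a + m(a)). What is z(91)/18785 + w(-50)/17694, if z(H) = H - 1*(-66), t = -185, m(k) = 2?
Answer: 35778793/55396965 ≈ 0.64586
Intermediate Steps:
w(a) = (-185 + a)*(2 + a) (w(a) = (a - 185)*(a + 2) = (-185 + a)*(2 + a))
z(H) = 66 + H (z(H) = H + 66 = 66 + H)
z(91)/18785 + w(-50)/17694 = (66 + 91)/18785 + (-370 + (-50)² - 183*(-50))/17694 = 157*(1/18785) + (-370 + 2500 + 9150)*(1/17694) = 157/18785 + 11280*(1/17694) = 157/18785 + 1880/2949 = 35778793/55396965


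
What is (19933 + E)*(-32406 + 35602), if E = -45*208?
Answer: 33791308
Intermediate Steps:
E = -9360
(19933 + E)*(-32406 + 35602) = (19933 - 9360)*(-32406 + 35602) = 10573*3196 = 33791308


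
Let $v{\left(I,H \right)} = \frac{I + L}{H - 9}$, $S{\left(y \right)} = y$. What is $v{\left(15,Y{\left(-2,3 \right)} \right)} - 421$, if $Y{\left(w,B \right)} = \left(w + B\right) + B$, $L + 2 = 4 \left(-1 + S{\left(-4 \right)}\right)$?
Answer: $- \frac{2098}{5} \approx -419.6$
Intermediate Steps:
$L = -22$ ($L = -2 + 4 \left(-1 - 4\right) = -2 + 4 \left(-5\right) = -2 - 20 = -22$)
$Y{\left(w,B \right)} = w + 2 B$ ($Y{\left(w,B \right)} = \left(B + w\right) + B = w + 2 B$)
$v{\left(I,H \right)} = \frac{-22 + I}{-9 + H}$ ($v{\left(I,H \right)} = \frac{I - 22}{H - 9} = \frac{-22 + I}{H - 9} = \frac{-22 + I}{-9 + H}$)
$v{\left(15,Y{\left(-2,3 \right)} \right)} - 421 = \frac{-22 + 15}{-9 + \left(-2 + 2 \cdot 3\right)} - 421 = \frac{1}{-9 + \left(-2 + 6\right)} \left(-7\right) - 421 = \frac{1}{-9 + 4} \left(-7\right) - 421 = \frac{1}{-5} \left(-7\right) - 421 = \left(- \frac{1}{5}\right) \left(-7\right) - 421 = \frac{7}{5} - 421 = - \frac{2098}{5}$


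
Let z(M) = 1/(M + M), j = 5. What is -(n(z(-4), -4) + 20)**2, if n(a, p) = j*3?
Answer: -1225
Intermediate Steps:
z(M) = 1/(2*M)
n(a, p) = 15 (n(a, p) = 5*3 = 15)
-(n(z(-4), -4) + 20)**2 = -(15 + 20)**2 = -1*35**2 = -1*1225 = -1225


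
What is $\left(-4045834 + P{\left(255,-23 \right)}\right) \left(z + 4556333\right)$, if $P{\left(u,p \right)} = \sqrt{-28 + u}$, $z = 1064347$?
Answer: $-22740338247120 + 5620680 \sqrt{227} \approx -2.274 \cdot 10^{13}$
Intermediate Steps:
$\left(-4045834 + P{\left(255,-23 \right)}\right) \left(z + 4556333\right) = \left(-4045834 + \sqrt{-28 + 255}\right) \left(1064347 + 4556333\right) = \left(-4045834 + \sqrt{227}\right) 5620680 = -22740338247120 + 5620680 \sqrt{227}$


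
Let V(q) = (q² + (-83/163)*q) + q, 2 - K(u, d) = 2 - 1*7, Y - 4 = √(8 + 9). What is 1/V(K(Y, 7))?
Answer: 163/8547 ≈ 0.019071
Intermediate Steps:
Y = 4 + √17 (Y = 4 + √(8 + 9) = 4 + √17 ≈ 8.1231)
K(u, d) = 7 (K(u, d) = 2 - (2 - 1*7) = 2 - (2 - 7) = 2 - 1*(-5) = 2 + 5 = 7)
V(q) = q² + 80*q/163 (V(q) = (q² + (-83*1/163)*q) + q = (q² - 83*q/163) + q = q² + 80*q/163)
1/V(K(Y, 7)) = 1/((1/163)*7*(80 + 163*7)) = 1/((1/163)*7*(80 + 1141)) = 1/((1/163)*7*1221) = 1/(8547/163) = 163/8547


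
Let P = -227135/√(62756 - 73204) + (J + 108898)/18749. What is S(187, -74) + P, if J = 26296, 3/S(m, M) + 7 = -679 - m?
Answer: 39322705/5455959 + 227135*I*√653/2612 ≈ 7.2073 + 2222.1*I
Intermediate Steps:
S(m, M) = 3/(-686 - m) (S(m, M) = 3/(-7 + (-679 - m)) = 3/(-686 - m))
P = 135194/18749 + 227135*I*√653/2612 (P = -227135/√(62756 - 73204) + (26296 + 108898)/18749 = -227135*(-I*√653/2612) + 135194*(1/18749) = -227135*(-I*√653/2612) + 135194/18749 = -(-227135)*I*√653/2612 + 135194/18749 = 227135*I*√653/2612 + 135194/18749 = 135194/18749 + 227135*I*√653/2612 ≈ 7.2107 + 2222.1*I)
S(187, -74) + P = -3/(686 + 187) + (135194/18749 + 227135*I*√653/2612) = -3/873 + (135194/18749 + 227135*I*√653/2612) = -3*1/873 + (135194/18749 + 227135*I*√653/2612) = -1/291 + (135194/18749 + 227135*I*√653/2612) = 39322705/5455959 + 227135*I*√653/2612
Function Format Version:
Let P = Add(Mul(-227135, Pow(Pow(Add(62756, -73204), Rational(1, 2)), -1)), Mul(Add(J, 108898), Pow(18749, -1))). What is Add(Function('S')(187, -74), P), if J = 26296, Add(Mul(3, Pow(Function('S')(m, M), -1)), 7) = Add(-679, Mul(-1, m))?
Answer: Add(Rational(39322705, 5455959), Mul(Rational(227135, 2612), I, Pow(653, Rational(1, 2)))) ≈ Add(7.2073, Mul(2222.1, I))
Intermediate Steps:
Function('S')(m, M) = Mul(3, Pow(Add(-686, Mul(-1, m)), -1)) (Function('S')(m, M) = Mul(3, Pow(Add(-7, Add(-679, Mul(-1, m))), -1)) = Mul(3, Pow(Add(-686, Mul(-1, m)), -1)))
P = Add(Rational(135194, 18749), Mul(Rational(227135, 2612), I, Pow(653, Rational(1, 2)))) (P = Add(Mul(-227135, Pow(Pow(Add(62756, -73204), Rational(1, 2)), -1)), Mul(Add(26296, 108898), Pow(18749, -1))) = Add(Mul(-227135, Pow(Pow(-10448, Rational(1, 2)), -1)), Mul(135194, Rational(1, 18749))) = Add(Mul(-227135, Pow(Mul(4, I, Pow(653, Rational(1, 2))), -1)), Rational(135194, 18749)) = Add(Mul(-227135, Mul(Rational(-1, 2612), I, Pow(653, Rational(1, 2)))), Rational(135194, 18749)) = Add(Mul(Rational(227135, 2612), I, Pow(653, Rational(1, 2))), Rational(135194, 18749)) = Add(Rational(135194, 18749), Mul(Rational(227135, 2612), I, Pow(653, Rational(1, 2)))) ≈ Add(7.2107, Mul(2222.1, I)))
Add(Function('S')(187, -74), P) = Add(Mul(-3, Pow(Add(686, 187), -1)), Add(Rational(135194, 18749), Mul(Rational(227135, 2612), I, Pow(653, Rational(1, 2))))) = Add(Mul(-3, Pow(873, -1)), Add(Rational(135194, 18749), Mul(Rational(227135, 2612), I, Pow(653, Rational(1, 2))))) = Add(Mul(-3, Rational(1, 873)), Add(Rational(135194, 18749), Mul(Rational(227135, 2612), I, Pow(653, Rational(1, 2))))) = Add(Rational(-1, 291), Add(Rational(135194, 18749), Mul(Rational(227135, 2612), I, Pow(653, Rational(1, 2))))) = Add(Rational(39322705, 5455959), Mul(Rational(227135, 2612), I, Pow(653, Rational(1, 2))))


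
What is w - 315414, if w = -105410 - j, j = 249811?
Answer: -670635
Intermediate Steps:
w = -355221 (w = -105410 - 1*249811 = -105410 - 249811 = -355221)
w - 315414 = -355221 - 315414 = -670635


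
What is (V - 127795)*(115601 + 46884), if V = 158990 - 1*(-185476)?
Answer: 35205787435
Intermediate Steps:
V = 344466 (V = 158990 + 185476 = 344466)
(V - 127795)*(115601 + 46884) = (344466 - 127795)*(115601 + 46884) = 216671*162485 = 35205787435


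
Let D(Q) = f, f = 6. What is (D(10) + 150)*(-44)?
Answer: -6864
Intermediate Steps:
D(Q) = 6
(D(10) + 150)*(-44) = (6 + 150)*(-44) = 156*(-44) = -6864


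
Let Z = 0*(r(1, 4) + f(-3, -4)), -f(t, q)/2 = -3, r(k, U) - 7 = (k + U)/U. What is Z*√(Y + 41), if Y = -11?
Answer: 0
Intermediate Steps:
r(k, U) = 7 + (U + k)/U (r(k, U) = 7 + (k + U)/U = 7 + (U + k)/U)
f(t, q) = 6 (f(t, q) = -2*(-3) = 6)
Z = 0 (Z = 0*((8 + 1/4) + 6) = 0*((8 + 1*(¼)) + 6) = 0*((8 + ¼) + 6) = 0*(33/4 + 6) = 0*(57/4) = 0)
Z*√(Y + 41) = 0*√(-11 + 41) = 0*√30 = 0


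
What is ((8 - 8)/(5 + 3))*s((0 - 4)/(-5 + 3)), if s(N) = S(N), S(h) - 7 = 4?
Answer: 0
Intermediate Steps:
S(h) = 11 (S(h) = 7 + 4 = 11)
s(N) = 11
((8 - 8)/(5 + 3))*s((0 - 4)/(-5 + 3)) = ((8 - 8)/(5 + 3))*11 = (0/8)*11 = (0*(⅛))*11 = 0*11 = 0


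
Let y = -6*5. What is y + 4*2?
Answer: -22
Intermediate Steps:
y = -30
y + 4*2 = -30 + 4*2 = -30 + 8 = -22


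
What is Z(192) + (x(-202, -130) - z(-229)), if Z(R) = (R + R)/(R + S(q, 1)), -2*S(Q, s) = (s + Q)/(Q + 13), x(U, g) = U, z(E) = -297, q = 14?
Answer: 334757/3451 ≈ 97.003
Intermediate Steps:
S(Q, s) = -(Q + s)/(2*(13 + Q)) (S(Q, s) = -(s + Q)/(2*(Q + 13)) = -(Q + s)/(2*(13 + Q)))
Z(R) = 2*R/(-5/18 + R) (Z(R) = (R + R)/(R + (-1*14 - 1*1)/(2*(13 + 14))) = (2*R)/(R + (1/2)*(-14 - 1)/27) = (2*R)/(R + (1/2)*(1/27)*(-15)) = (2*R)/(R - 5/18) = (2*R)/(-5/18 + R) = 2*R/(-5/18 + R))
Z(192) + (x(-202, -130) - z(-229)) = 36*192/(-5 + 18*192) + (-202 - 1*(-297)) = 36*192/(-5 + 3456) + (-202 + 297) = 36*192/3451 + 95 = 36*192*(1/3451) + 95 = 6912/3451 + 95 = 334757/3451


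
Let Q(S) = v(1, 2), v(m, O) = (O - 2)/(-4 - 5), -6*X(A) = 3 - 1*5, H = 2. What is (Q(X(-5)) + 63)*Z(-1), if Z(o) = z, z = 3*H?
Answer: 378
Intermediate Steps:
X(A) = 1/3 (X(A) = -(3 - 1*5)/6 = -(3 - 5)/6 = -1/6*(-2) = 1/3)
v(m, O) = 2/9 - O/9 (v(m, O) = (-2 + O)/(-9) = (-2 + O)*(-1/9) = 2/9 - O/9)
z = 6 (z = 3*2 = 6)
Z(o) = 6
Q(S) = 0 (Q(S) = 2/9 - 1/9*2 = 2/9 - 2/9 = 0)
(Q(X(-5)) + 63)*Z(-1) = (0 + 63)*6 = 63*6 = 378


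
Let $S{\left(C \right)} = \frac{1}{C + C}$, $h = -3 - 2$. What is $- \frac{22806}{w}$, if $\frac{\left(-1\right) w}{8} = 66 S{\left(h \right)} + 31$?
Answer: $\frac{57015}{488} \approx 116.83$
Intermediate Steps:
$h = -5$ ($h = -3 - 2 = -5$)
$S{\left(C \right)} = \frac{1}{2 C}$
$w = - \frac{976}{5}$ ($w = - 8 \left(66 \frac{1}{2 \left(-5\right)} + 31\right) = - 8 \left(66 \cdot \frac{1}{2} \left(- \frac{1}{5}\right) + 31\right) = - 8 \left(66 \left(- \frac{1}{10}\right) + 31\right) = - 8 \left(- \frac{33}{5} + 31\right) = \left(-8\right) \frac{122}{5} = - \frac{976}{5} \approx -195.2$)
$- \frac{22806}{w} = - \frac{22806}{- \frac{976}{5}} = \left(-22806\right) \left(- \frac{5}{976}\right) = \frac{57015}{488}$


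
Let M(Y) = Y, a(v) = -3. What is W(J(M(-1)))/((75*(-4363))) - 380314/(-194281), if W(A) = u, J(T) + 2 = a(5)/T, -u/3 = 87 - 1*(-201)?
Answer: 41538702478/21191200075 ≈ 1.9602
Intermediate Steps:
u = -864 (u = -3*(87 - 1*(-201)) = -3*(87 + 201) = -3*288 = -864)
J(T) = -2 - 3/T
W(A) = -864
W(J(M(-1)))/((75*(-4363))) - 380314/(-194281) = -864/(75*(-4363)) - 380314/(-194281) = -864/(-327225) - 380314*(-1/194281) = -864*(-1/327225) + 380314/194281 = 288/109075 + 380314/194281 = 41538702478/21191200075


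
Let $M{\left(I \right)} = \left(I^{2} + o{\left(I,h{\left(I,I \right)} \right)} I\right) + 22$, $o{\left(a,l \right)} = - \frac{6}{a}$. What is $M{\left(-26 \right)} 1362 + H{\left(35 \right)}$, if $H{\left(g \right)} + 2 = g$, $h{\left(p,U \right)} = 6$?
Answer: $942537$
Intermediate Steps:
$H{\left(g \right)} = -2 + g$
$M{\left(I \right)} = 16 + I^{2}$ ($M{\left(I \right)} = \left(I^{2} + - \frac{6}{I} I\right) + 22 = \left(I^{2} - 6\right) + 22 = \left(-6 + I^{2}\right) + 22 = 16 + I^{2}$)
$M{\left(-26 \right)} 1362 + H{\left(35 \right)} = \left(16 + \left(-26\right)^{2}\right) 1362 + \left(-2 + 35\right) = \left(16 + 676\right) 1362 + 33 = 692 \cdot 1362 + 33 = 942504 + 33 = 942537$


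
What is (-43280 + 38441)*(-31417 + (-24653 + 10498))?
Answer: 220522908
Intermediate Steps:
(-43280 + 38441)*(-31417 + (-24653 + 10498)) = -4839*(-31417 - 14155) = -4839*(-45572) = 220522908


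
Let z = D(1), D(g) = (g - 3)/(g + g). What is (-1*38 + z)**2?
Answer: 1521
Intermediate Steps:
D(g) = (-3 + g)/(2*g) (D(g) = (-3 + g)/((2*g)) = (-3 + g)*(1/(2*g)) = (-3 + g)/(2*g))
z = -1 (z = (1/2)*(-3 + 1)/1 = (1/2)*1*(-2) = -1)
(-1*38 + z)**2 = (-1*38 - 1)**2 = (-38 - 1)**2 = (-39)**2 = 1521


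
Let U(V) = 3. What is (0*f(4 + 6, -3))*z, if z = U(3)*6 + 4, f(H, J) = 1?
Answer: 0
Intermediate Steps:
z = 22 (z = 3*6 + 4 = 18 + 4 = 22)
(0*f(4 + 6, -3))*z = (0*1)*22 = 0*22 = 0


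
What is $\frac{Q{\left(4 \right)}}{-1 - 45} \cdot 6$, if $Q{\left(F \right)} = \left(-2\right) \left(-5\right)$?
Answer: $- \frac{30}{23} \approx -1.3043$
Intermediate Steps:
$Q{\left(F \right)} = 10$
$\frac{Q{\left(4 \right)}}{-1 - 45} \cdot 6 = \frac{1}{-1 - 45} \cdot 10 \cdot 6 = \frac{1}{-46} \cdot 10 \cdot 6 = \left(- \frac{1}{46}\right) 10 \cdot 6 = \left(- \frac{5}{23}\right) 6 = - \frac{30}{23}$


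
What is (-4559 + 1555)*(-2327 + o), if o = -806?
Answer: 9411532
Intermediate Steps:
(-4559 + 1555)*(-2327 + o) = (-4559 + 1555)*(-2327 - 806) = -3004*(-3133) = 9411532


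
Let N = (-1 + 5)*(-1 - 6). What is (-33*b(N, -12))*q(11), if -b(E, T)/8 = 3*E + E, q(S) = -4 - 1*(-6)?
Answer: -59136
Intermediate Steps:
q(S) = 2 (q(S) = -4 + 6 = 2)
N = -28 (N = 4*(-7) = -28)
b(E, T) = -32*E (b(E, T) = -8*(3*E + E) = -32*E)
(-33*b(N, -12))*q(11) = -(-1056)*(-28)*2 = -33*896*2 = -29568*2 = -59136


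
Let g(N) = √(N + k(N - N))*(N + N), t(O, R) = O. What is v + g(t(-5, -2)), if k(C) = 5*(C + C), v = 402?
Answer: 402 - 10*I*√5 ≈ 402.0 - 22.361*I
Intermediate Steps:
k(C) = 10*C (k(C) = 5*(2*C) = 10*C)
g(N) = 2*N^(3/2) (g(N) = √(N + 10*(N - N))*(N + N) = √(N + 10*0)*(2*N) = √(N + 0)*(2*N) = √N*(2*N) = 2*N^(3/2))
v + g(t(-5, -2)) = 402 + 2*(-5)^(3/2) = 402 + 2*(-5*I*√5) = 402 - 10*I*√5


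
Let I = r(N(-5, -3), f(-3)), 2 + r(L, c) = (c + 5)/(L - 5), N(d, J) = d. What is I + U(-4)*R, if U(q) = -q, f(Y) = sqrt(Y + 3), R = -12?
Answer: -101/2 ≈ -50.500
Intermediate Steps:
f(Y) = sqrt(3 + Y)
r(L, c) = -2 + (5 + c)/(-5 + L) (r(L, c) = -2 + (c + 5)/(L - 5) = -2 + (5 + c)/(-5 + L))
I = -5/2 (I = (15 + sqrt(3 - 3) - 2*(-5))/(-5 - 5) = (15 + sqrt(0) + 10)/(-10) = -(15 + 0 + 10)/10 = -1/10*25 = -5/2 ≈ -2.5000)
I + U(-4)*R = -5/2 - 1*(-4)*(-12) = -5/2 + 4*(-12) = -5/2 - 48 = -101/2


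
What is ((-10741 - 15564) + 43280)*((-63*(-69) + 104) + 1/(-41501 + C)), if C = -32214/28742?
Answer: 6437638926914475/85203854 ≈ 7.5556e+7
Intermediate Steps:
C = -2301/2053 (C = -32214*1/28742 = -2301/2053 ≈ -1.1208)
((-10741 - 15564) + 43280)*((-63*(-69) + 104) + 1/(-41501 + C)) = ((-10741 - 15564) + 43280)*((-63*(-69) + 104) + 1/(-41501 - 2301/2053)) = (-26305 + 43280)*((4347 + 104) + 1/(-85203854/2053)) = 16975*(4451 - 2053/85203854) = 16975*(379242352101/85203854) = 6437638926914475/85203854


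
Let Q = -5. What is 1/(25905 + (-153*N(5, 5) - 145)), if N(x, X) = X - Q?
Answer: 1/24230 ≈ 4.1271e-5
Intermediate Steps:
N(x, X) = 5 + X (N(x, X) = X - 1*(-5) = X + 5 = 5 + X)
1/(25905 + (-153*N(5, 5) - 145)) = 1/(25905 + (-153*(5 + 5) - 145)) = 1/(25905 + (-153*10 - 145)) = 1/(25905 + (-1530 - 145)) = 1/(25905 - 1675) = 1/24230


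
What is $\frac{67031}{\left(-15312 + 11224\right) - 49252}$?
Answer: $- \frac{67031}{53340} \approx -1.2567$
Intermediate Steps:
$\frac{67031}{\left(-15312 + 11224\right) - 49252} = \frac{67031}{-4088 - 49252} = \frac{67031}{-53340} = 67031 \left(- \frac{1}{53340}\right) = - \frac{67031}{53340}$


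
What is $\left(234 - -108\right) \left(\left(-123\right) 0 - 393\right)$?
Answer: $-134406$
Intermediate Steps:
$\left(234 - -108\right) \left(\left(-123\right) 0 - 393\right) = \left(234 + 108\right) \left(0 - 393\right) = 342 \left(-393\right) = -134406$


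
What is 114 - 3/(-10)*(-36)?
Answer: 516/5 ≈ 103.20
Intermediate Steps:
114 - 3/(-10)*(-36) = 114 - 3*(-1/10)*(-36) = 114 + (3/10)*(-36) = 114 - 54/5 = 516/5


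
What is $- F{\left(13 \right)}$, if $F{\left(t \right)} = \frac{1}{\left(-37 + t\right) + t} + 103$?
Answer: $- \frac{1132}{11} \approx -102.91$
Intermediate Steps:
$F{\left(t \right)} = 103 + \frac{1}{-37 + 2 t}$ ($F{\left(t \right)} = \frac{1}{-37 + 2 t} + 103 = 103 + \frac{1}{-37 + 2 t}$)
$- F{\left(13 \right)} = - \frac{2 \left(-1905 + 103 \cdot 13\right)}{-37 + 2 \cdot 13} = - \frac{2 \left(-1905 + 1339\right)}{-37 + 26} = - \frac{2 \left(-566\right)}{-11} = - \frac{2 \left(-1\right) \left(-566\right)}{11} = \left(-1\right) \frac{1132}{11} = - \frac{1132}{11}$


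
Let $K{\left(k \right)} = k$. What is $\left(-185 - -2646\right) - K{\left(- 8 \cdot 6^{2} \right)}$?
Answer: $2749$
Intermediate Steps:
$\left(-185 - -2646\right) - K{\left(- 8 \cdot 6^{2} \right)} = \left(-185 - -2646\right) - - 8 \cdot 6^{2} = \left(-185 + 2646\right) - \left(-8\right) 36 = 2461 - -288 = 2461 + 288 = 2749$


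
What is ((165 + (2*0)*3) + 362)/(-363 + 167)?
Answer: -527/196 ≈ -2.6888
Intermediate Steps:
((165 + (2*0)*3) + 362)/(-363 + 167) = ((165 + 0*3) + 362)/(-196) = ((165 + 0) + 362)*(-1/196) = (165 + 362)*(-1/196) = 527*(-1/196) = -527/196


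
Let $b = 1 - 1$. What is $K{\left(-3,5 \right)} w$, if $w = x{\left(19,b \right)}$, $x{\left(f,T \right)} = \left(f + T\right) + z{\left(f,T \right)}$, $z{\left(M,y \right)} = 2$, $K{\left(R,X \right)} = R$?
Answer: $-63$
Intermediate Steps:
$b = 0$
$x{\left(f,T \right)} = 2 + T + f$ ($x{\left(f,T \right)} = \left(f + T\right) + 2 = \left(T + f\right) + 2 = 2 + T + f$)
$w = 21$ ($w = 2 + 0 + 19 = 21$)
$K{\left(-3,5 \right)} w = \left(-3\right) 21 = -63$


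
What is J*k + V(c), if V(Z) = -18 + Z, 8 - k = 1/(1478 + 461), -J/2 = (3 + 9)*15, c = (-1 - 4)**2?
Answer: -5570387/1939 ≈ -2872.8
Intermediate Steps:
c = 25 (c = (-5)**2 = 25)
J = -360 (J = -2*(3 + 9)*15 = -24*15 = -2*180 = -360)
k = 15511/1939 (k = 8 - 1/(1478 + 461) = 8 - 1/1939 = 15511/1939 ≈ 7.9995)
J*k + V(c) = -360*15511/1939 + (-18 + 25) = -5583960/1939 + 7 = -5570387/1939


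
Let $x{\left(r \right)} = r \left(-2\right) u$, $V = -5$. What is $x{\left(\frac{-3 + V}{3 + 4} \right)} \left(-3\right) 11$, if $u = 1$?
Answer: $- \frac{528}{7} \approx -75.429$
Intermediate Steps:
$x{\left(r \right)} = - 2 r$ ($x{\left(r \right)} = r \left(-2\right) 1 = - 2 r 1 = - 2 r$)
$x{\left(\frac{-3 + V}{3 + 4} \right)} \left(-3\right) 11 = - 2 \frac{-3 - 5}{3 + 4} \left(-3\right) 11 = - 2 \left(- \frac{8}{7}\right) \left(-3\right) 11 = - 2 \left(\left(-8\right) \frac{1}{7}\right) \left(-3\right) 11 = \left(-2\right) \left(- \frac{8}{7}\right) \left(-3\right) 11 = \frac{16}{7} \left(-3\right) 11 = \left(- \frac{48}{7}\right) 11 = - \frac{528}{7}$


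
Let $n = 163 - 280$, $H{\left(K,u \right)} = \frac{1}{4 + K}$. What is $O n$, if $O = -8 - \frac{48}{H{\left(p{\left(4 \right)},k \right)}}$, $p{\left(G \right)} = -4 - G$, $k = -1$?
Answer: $-21528$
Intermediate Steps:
$O = 184$ ($O = -8 - \frac{48}{\frac{1}{4 - 8}} = -8 - \frac{48}{\frac{1}{-4}} = -8 - \frac{48}{- \frac{1}{4}} = -8 - -192 = -8 + 192 = 184$)
$n = -117$
$O n = 184 \left(-117\right) = -21528$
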